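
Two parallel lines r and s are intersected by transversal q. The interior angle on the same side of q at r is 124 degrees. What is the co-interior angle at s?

Co-interior angles (same-side interior) formed by parallel lines and a transversal are supplementary (sum to 180 degrees).
The given angle is 124 degrees.
The co-interior angle = 180 - 124 = 56 degrees.

56 degrees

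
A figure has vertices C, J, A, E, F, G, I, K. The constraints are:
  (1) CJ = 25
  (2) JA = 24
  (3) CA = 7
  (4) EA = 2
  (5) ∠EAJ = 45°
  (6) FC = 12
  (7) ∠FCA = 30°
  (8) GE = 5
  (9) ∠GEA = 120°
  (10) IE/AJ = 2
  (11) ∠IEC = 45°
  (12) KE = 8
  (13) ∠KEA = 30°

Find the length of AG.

Step 1: By the law of cosines on triangle AEG: AG² = 2² + 5² − 2·2·5·cos(120°) = 39, so AG = √39.

Therefore, the length of AG = √39.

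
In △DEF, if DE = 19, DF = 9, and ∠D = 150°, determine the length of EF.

When two sides and the included angle are known, the law of cosines gives the third side.
c^2 = a^2 + b^2 - 2ab cos(C) generalizes the Pythagorean theorem to non-right triangles.
Here: EF^2 = 361 + 81 - 342*(-sqrt(3)/2) = 171*sqrt(3) + 442
EF = sqrt(171*sqrt(3) + 442)

sqrt(171*sqrt(3) + 442)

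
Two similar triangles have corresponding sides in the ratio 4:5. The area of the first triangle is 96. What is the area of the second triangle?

Area ratio = (4/5)^2 = 16/25. Area of the second triangle = 96 * 25/16 = 150.

150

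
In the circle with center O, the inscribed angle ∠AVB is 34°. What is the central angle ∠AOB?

Central angle = 2 × 34° = 68° (inscribed angle theorem).

68°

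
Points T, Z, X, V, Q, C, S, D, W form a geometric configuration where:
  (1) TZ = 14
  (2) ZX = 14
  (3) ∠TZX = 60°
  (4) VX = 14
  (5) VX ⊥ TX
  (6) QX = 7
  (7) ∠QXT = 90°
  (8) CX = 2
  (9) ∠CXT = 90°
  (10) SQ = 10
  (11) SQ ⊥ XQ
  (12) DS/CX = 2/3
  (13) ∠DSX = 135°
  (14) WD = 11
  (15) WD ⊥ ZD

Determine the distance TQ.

Step 1: By the law of cosines on triangle XZT: XT² = 14² + 14² − 2·14·14·cos(60°) = 196, so XT = 14.
Step 2: By the law of cosines on triangle TXQ: TQ² = 14² + 7² − 2·14·7·cos(90°) = 245, so TQ = 7·√5.

Therefore, the length of TQ = 7·√5.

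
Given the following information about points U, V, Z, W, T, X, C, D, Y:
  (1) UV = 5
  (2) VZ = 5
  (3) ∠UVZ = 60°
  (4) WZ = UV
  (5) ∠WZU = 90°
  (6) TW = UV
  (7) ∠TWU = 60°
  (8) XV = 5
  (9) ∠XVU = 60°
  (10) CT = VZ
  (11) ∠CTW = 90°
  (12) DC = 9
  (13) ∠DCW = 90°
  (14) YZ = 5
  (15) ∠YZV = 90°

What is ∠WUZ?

From the given relations: WZ = UV = 5.
Step 1: By the law of cosines on triangle ZVU: ZU² = 5² + 5² − 2·5·5·cos(60°) = 25, so ZU = 5.
Step 2: By the law of cosines on triangle UZW: UW² = 5² + 5² − 2·5·5·cos(90°) = 50, so UW = 5·√2.
Step 3: By the inverse law of cosines on triangle WUZ: cos(∠WUZ) = ((5·√2)² + 5² − 5²) / (2·5·√2·5) = 50/70.71 = 0.7071, so ∠WUZ = 45°.

Therefore, the measure of angle ∠WUZ = 45°.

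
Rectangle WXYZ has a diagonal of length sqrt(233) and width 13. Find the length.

The diagonal of a rectangle forms a right triangle with the two sides.
Rearranging the Pythagorean theorem: missing side = sqrt(d^2 - known^2).
= sqrt(233 - 169) = sqrt(64) = 8.

8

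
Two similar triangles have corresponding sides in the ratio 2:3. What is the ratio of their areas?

Area scales with the square of linear dimensions. If every length is multiplied by 2/3, then the area is multiplied by (2/3)^2 = 4/9.
The area ratio is 4:9.

4:9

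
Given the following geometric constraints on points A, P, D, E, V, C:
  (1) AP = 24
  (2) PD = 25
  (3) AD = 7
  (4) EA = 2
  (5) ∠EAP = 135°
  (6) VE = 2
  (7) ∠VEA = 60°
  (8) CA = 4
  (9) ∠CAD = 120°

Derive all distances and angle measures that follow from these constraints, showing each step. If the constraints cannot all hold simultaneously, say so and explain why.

The constraints are consistent.

Step 1: From AE = 2, EV = 2, and ∠AEV = 60°, by the law of cosines:
  AV² = AE² + EV² - 2·AE·EV·cos(60°) = 4 + 4 - 4 = 4
  AV = 2

Step 2: From PA = 24, AE = 2, and ∠PAE = 135°, by the law of cosines:
  PE² = PA² + AE² - 2·PA·AE·cos(135°) = 576 + 4 + 67.88 = 647.9
  PE ≈ 25.45

Step 3: From DA = 7, AC = 4, and ∠DAC = 120°, by the law of cosines:
  DC² = DA² + AC² - 2·DA·AC·cos(120°) = 49 + 16 + 28 = 93
  DC = √93

Step 4: From AD = 7, AP = 24, DP = 25, by the inverse law of cosines:
  cos(∠DAP) = (AD² + AP² - DP²) / (2·AD·AP)
  ∠DAP = 90°

Step 5: From PA = 24, PD = 25, AD = 7, by the inverse law of cosines:
  cos(∠APD) = (PA² + PD² - AD²) / (2·PA·PD)
  ∠APD = 16.26°

Step 6: From DA = 7, DP = 25, AP = 24, by the inverse law of cosines:
  cos(∠ADP) = (DA² + DP² - AP²) / (2·DA·DP)
  ∠ADP = 73.74°

Step 7: From AE = 2, AV = 2, EV = 2, by the inverse law of cosines:
  cos(∠EAV) = (AE² + AV² - EV²) / (2·AE·AV)
  ∠EAV = 60°

Step 8: From PA = 24, PE = 25.45, AE = 2, by the inverse law of cosines:
  cos(∠APE) = (PA² + PE² - AE²) / (2·PA·PE)
  ∠APE = 3.19°

Step 9: From DA = 7, DC = √93, AC = 4, by the inverse law of cosines:
  cos(∠ADC) = (DA² + DC² - AC²) / (2·DA·DC)
  ∠ADC = 21.05°

Step 10: From EA = 2, EP = 25.45, AP = 24, by the inverse law of cosines:
  cos(∠AEP) = (EA² + EP² - AP²) / (2·EA·EP)
  ∠AEP = 41.81°

Step 11: From VA = 2, VE = 2, AE = 2, by the inverse law of cosines:
  cos(∠AVE) = (VA² + VE² - AE²) / (2·VA·VE)
  ∠AVE = 60°

Step 12: From CA = 4, CD = √93, AD = 7, by the inverse law of cosines:
  cos(∠ACD) = (CA² + CD² - AD²) / (2·CA·CD)
  ∠ACD = 38.95°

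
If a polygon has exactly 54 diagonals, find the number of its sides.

Using d = n(n - 3)/2, we solve 54 = n(n - 3)/2.
So n(n - 3) = 108.
Testing n = 12: 12 * 9 = 108 = 108. Correct.
The polygon has 12 sides.

12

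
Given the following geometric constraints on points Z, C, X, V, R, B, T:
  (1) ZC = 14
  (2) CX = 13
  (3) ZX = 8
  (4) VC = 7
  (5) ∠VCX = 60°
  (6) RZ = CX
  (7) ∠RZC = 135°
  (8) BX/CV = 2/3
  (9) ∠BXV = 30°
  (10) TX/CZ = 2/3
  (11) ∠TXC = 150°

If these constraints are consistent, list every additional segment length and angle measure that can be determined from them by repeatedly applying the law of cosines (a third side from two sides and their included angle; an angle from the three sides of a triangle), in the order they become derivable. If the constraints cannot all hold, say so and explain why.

The constraints are consistent. Derivable facts, in order:
After 1 step:
- CR ≈ 24.95
- CT ≈ 21.59
- XV = √127
- ∠CXZ = 79.75°
- ∠CZX = 66.03°
- ∠XCZ = 34.22°
After 2 steps:
- VB ≈ 7.6
- ∠CRZ = 23.38°
- ∠CTX = 17.52°
- ∠CVX = 87.46°
- ∠CXV = 32.54°
- ∠RCZ = 21.62°
- ∠TCX = 12.48°
After 3 steps:
- ∠BVX = 17.89°
- ∠VBX = 132.11°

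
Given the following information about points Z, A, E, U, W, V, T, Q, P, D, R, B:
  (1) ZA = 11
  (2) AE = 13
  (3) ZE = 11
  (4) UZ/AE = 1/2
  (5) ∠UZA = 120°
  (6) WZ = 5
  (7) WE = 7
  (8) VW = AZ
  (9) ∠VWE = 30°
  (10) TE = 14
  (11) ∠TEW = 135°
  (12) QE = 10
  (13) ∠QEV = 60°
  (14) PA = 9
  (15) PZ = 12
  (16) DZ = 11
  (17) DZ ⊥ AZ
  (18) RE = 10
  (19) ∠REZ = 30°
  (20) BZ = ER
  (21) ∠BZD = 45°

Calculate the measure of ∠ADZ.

Step 1: By the law of cosines on triangle DZA: DA² = 11² + 11² − 2·11·11·cos(90°) = 242, so DA = 11·√2.
Step 2: By the inverse law of cosines on triangle ADZ: cos(∠ADZ) = ((11·√2)² + 11² − 11²) / (2·11·√2·11) = 242/342.24 = 0.7071, so ∠ADZ = 45°.

Therefore, the measure of angle ∠ADZ = 45°.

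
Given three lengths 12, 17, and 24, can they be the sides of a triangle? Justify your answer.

Check all three triangle inequalities:
12 + 17 = 29 > 24 ✓
12 + 24 = 36 > 17 ✓
17 + 24 = 41 > 12 ✓
All conditions hold, so these sides form a valid triangle.

Yes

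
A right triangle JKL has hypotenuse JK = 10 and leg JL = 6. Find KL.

By the Pythagorean theorem: KL^2 = JK^2 - JL^2
KL^2 = 10^2 - 6^2 = 100 - 36 = 64
KL = sqrt(64) = 8

8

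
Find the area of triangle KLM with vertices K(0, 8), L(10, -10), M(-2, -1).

Using the Shoelace formula for a triangle:
Area = (1/2)|x0(y1 - y2) + x1(y2 - y0) + x2(y0 - y1)|
Area = (1/2)|0(-10 - -1) + 10(-1 - 8) + -2(8 - -10)|
Area = (1/2)|0 + -90 + -36|
Area = (1/2)|-126|
Area = (1/2)(126)
Area = 63

63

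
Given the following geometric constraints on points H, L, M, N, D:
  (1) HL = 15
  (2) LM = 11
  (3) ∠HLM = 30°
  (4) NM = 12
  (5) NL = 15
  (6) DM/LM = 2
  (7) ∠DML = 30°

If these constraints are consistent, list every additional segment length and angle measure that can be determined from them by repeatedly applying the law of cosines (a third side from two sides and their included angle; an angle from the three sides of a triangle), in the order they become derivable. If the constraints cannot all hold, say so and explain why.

The constraints are consistent. Derivable facts, in order:
After 1 step:
- HM ≈ 7.76
- LD ≈ 13.63
- ∠LMN = 81.29°
- ∠LNM = 46.46°
- ∠MLN = 52.26°
After 2 steps:
- ∠DLM = 126.21°
- ∠HML = 104.86°
- ∠LDM = 23.79°
- ∠LHM = 45.14°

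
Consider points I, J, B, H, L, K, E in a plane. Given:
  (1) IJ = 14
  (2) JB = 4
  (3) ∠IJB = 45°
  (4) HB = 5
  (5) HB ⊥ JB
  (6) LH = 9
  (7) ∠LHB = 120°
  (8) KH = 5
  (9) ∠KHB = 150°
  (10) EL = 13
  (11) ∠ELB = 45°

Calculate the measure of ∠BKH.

Step 1: By the law of cosines on triangle KHB: KB² = 5² + 5² − 2·5·5·cos(150°) = 93.3, so KB ≈ 9.66.
Step 2: By the inverse law of cosines on triangle BKH: cos(∠BKH) = (9.66² + 5² − 5²) / (2·9.66·5) = 93.3/96.59 = 0.9659, so ∠BKH = 15°.

Therefore, the measure of angle ∠BKH = 15°.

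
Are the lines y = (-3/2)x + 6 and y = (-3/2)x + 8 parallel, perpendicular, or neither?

Slope of line 1: m1 = -3/2
Slope of line 2: m2 = -3/2
m1 = m2, so the lines are parallel.

Parallel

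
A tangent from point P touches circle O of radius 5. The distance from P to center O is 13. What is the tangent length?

tangent = √(d² - r²) = √(13² - 5²) = √(169 - 25) = √144 = 12

12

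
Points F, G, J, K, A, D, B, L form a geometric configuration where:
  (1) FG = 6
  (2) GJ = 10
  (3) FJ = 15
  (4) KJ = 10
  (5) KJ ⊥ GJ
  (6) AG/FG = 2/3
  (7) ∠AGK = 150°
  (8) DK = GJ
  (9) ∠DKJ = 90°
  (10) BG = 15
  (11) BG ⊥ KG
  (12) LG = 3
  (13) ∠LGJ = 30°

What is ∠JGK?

Step 1: By the law of cosines on triangle GJK: GK² = 10² + 10² − 2·10·10·cos(90°) = 200, so GK = 10·√2.
Step 2: By the inverse law of cosines on triangle JGK: cos(∠JGK) = (10² + (10·√2)² − 10²) / (2·10·10·√2) = 200/282.84 = 0.7071, so ∠JGK = 45°.

Therefore, the measure of angle ∠JGK = 45°.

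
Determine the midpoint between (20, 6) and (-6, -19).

M = ((x₁ + x₂)/2, (y₁ + y₂)/2)
= ((20 + -6)/2, (6 + -19)/2)
= (14/2, -13/2) = (7, -13/2)

(7, -13/2)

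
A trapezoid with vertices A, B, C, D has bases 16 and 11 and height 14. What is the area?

Area = (16 + 11) * 14 / 2 = 378 / 2 = 189

189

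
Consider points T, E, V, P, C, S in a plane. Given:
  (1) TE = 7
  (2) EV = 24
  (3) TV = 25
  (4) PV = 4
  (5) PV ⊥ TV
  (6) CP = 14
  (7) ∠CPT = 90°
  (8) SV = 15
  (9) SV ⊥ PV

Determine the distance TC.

Step 1: By the law of cosines on triangle PVT: PT² = 4² + 25² − 2·4·25·cos(90°) = 641, so PT ≈ 25.32.
Step 2: By the law of cosines on triangle TPC: TC² = 25.32² + 14² − 2·25.32·14·cos(90°) = 837, so TC = 3·√93.

Therefore, the length of TC = 3·√93.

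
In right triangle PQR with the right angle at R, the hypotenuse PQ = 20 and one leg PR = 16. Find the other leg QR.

By the Pythagorean theorem: QR^2 = PQ^2 - PR^2
QR^2 = 20^2 - 16^2 = 400 - 256 = 144
QR = sqrt(144) = 12

12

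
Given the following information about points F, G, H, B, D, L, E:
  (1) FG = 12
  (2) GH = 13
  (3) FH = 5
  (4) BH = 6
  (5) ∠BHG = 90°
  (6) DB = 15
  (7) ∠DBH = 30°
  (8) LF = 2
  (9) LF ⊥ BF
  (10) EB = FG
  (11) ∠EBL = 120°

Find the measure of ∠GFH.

Step 1: By the inverse law of cosines on triangle GFH: cos(∠GFH) = (12² + 5² − 13²) / (2·12·5) = 0/120 = 0, so ∠GFH = 90°.

Therefore, the measure of angle ∠GFH = 90°.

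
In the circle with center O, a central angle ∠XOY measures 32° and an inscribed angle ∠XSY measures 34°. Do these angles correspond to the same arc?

By the inscribed angle theorem, the inscribed angle for a central angle of 32° should be 32° / 2 = 16°.
The given inscribed angle is 34°, which does not equal 16°.
Therefore, no, they do not correspond to the same arc.

No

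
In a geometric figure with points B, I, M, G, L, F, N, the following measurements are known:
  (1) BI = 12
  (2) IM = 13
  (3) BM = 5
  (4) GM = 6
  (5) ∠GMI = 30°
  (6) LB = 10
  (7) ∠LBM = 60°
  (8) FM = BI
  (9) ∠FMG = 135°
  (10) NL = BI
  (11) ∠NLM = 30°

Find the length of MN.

From the given relations: NL = BI = 12.
Step 1: By the law of cosines on triangle LBM: LM² = 10² + 5² − 2·10·5·cos(60°) = 75, so LM = 5·√3.
Step 2: By the law of cosines on triangle MLN: MN² = (5·√3)² + 12² − 2·5·√3·12·cos(30°) = 39, so MN = √39.

Therefore, the length of MN = √39.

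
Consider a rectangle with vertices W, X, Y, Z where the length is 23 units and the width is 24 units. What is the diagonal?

Using the Pythagorean theorem:
d² = 23² + 24² = 529 + 576 = 1105
d = sqrt(1105)

sqrt(1105)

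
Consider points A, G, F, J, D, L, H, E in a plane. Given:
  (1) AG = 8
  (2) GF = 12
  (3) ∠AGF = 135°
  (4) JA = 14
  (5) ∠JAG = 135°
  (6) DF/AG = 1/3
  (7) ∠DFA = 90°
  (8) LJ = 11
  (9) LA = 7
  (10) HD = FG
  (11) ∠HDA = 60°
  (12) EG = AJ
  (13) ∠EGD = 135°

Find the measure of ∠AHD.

From the given relations: DF = 1/3·AG = 1/3·8 ≈ 2.67; HD = FG = 12.
Step 1: By the law of cosines on triangle FGA: FA² = 12² + 8² − 2·12·8·cos(135°) = 343.76, so FA ≈ 18.54.
Step 2: By the law of cosines on triangle DFA: DA² = 2.67² + 18.54² − 2·2.67·18.54·cos(90°) = 350.88, so DA ≈ 18.73.
Step 3: By the law of cosines on triangle HDA: HA² = 12² + 18.73² − 2·12·18.73·cos(60°) = 270.1, so HA ≈ 16.43.
Step 4: By the inverse law of cosines on triangle AHD: cos(∠AHD) = (16.43² + 12² − 18.73²) / (2·16.43·12) = 63.22/394.43 = 0.1603, so ∠AHD = 80.78°.

Therefore, the measure of angle ∠AHD = 80.78°.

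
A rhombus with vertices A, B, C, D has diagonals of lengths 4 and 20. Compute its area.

The diagonals of a rhombus divide it into four right triangles.
Each triangle has legs 4/ 2 = 2 and 20/2 = 10, so each has area (1/2)*2*10 = 10.
Four such triangles give total area = (d1 * d2) / 2 = 40.

40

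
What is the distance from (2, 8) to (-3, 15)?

d = sqrt((-3 - 2)^2 + (15 - 8)^2)
d = sqrt(-5^2 + 7^2)
d = sqrt(25 + 49)
d = sqrt(74)

sqrt(74)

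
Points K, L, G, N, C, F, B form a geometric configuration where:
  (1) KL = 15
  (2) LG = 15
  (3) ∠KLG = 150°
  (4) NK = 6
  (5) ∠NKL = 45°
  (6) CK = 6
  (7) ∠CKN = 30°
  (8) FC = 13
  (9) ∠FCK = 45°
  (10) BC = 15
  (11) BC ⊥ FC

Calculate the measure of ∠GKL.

Step 1: By the law of cosines on triangle KLG: KG² = 15² + 15² − 2·15·15·cos(150°) = 839.71, so KG ≈ 28.98.
Step 2: By the inverse law of cosines on triangle GKL: cos(∠GKL) = (28.98² + 15² − 15²) / (2·28.98·15) = 839.71/869.33 = 0.9659, so ∠GKL = 15°.

Therefore, the measure of angle ∠GKL = 15°.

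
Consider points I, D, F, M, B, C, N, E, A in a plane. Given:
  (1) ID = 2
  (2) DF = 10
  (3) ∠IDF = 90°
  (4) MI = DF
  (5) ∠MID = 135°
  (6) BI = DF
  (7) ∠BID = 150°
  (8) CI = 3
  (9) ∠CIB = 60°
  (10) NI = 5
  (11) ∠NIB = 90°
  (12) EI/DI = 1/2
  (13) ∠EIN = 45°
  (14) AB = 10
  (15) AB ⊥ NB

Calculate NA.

From the given relations: BI = DF = 10.
Step 1: By the law of cosines on triangle BIN: BN² = 10² + 5² − 2·10·5·cos(90°) = 125, so BN = 5·√5.
Step 2: By the law of cosines on triangle NBA: NA² = (5·√5)² + 10² − 2·5·√5·10·cos(90°) = 225, so NA = 15.

Therefore, the length of NA = 15.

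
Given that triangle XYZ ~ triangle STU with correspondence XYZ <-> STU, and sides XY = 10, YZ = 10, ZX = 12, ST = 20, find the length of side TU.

k = 20/10 = 2. TU = 2 * 10 = 20.

20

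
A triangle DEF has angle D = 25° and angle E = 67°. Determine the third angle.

Let angle F = x. Then 25 + 67 + x = 180.
x = 180 - 92 = 88 degrees.

88 degrees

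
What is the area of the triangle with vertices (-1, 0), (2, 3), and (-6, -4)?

Using the Shoelace formula for a triangle:
Area = (1/2)|x0(y1 - y2) + x1(y2 - y0) + x2(y0 - y1)|
Area = (1/2)|-1(3 - -4) + 2(-4 - 0) + -6(0 - 3)|
Area = (1/2)|-7 + -8 + 18|
Area = (1/2)|3|
Area = (1/2)(3)
Area = 3/2

3/2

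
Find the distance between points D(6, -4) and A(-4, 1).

d = sqrt((-10)^2 + (5)^2) = sqrt(125) = 5*sqrt(5)

5*sqrt(5)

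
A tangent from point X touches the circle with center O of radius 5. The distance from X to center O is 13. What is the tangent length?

Let T be the point of tangency. Then OT ⊥ XT (radius ⊥ tangent).
In right triangle OTX: OX² = OT² + XT²
13² = 5² + XT²
XT² = 144, XT = 12

12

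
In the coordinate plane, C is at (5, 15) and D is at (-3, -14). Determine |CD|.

The horizontal distance is |-3 - 5| = 8 and the vertical distance is |-14 - 15| = 29.
By the Pythagorean theorem, d = sqrt(8^2 + 29^2) = sqrt(905).

sqrt(905)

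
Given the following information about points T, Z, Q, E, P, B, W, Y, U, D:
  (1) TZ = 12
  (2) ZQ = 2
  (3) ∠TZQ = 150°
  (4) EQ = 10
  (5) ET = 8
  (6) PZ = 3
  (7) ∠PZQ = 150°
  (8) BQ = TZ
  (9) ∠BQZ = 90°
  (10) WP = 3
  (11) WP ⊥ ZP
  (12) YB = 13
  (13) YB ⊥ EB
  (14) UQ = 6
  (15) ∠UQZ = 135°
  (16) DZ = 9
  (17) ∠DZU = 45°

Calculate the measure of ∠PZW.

Step 1: By the law of cosines on triangle ZPW: ZW² = 3² + 3² − 2·3·3·cos(90°) = 18, so ZW = 3·√2.
Step 2: By the inverse law of cosines on triangle PZW: cos(∠PZW) = (3² + (3·√2)² − 3²) / (2·3·3·√2) = 18/25.46 = 0.7071, so ∠PZW = 45°.

Therefore, the measure of angle ∠PZW = 45°.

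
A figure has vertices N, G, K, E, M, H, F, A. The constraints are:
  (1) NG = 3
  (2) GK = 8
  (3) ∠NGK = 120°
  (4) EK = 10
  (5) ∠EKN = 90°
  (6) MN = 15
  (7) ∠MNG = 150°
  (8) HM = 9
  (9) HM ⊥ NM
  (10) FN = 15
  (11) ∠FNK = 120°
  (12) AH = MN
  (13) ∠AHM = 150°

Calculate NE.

Step 1: By the law of cosines on triangle NGK: NK² = 3² + 8² − 2·3·8·cos(120°) = 97, so NK = √97.
Step 2: By the law of cosines on triangle NKE: NE² = √97² + 10² − 2·√97·10·cos(90°) = 197, so NE = √197.

Therefore, the length of NE = √197.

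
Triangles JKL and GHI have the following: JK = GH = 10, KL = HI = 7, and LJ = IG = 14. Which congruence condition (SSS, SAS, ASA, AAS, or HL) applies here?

The given information provides:
JK = GH = 10, KL = HI = 7, and LJ = IG = 14
This matches the SSS congruence theorem.
All three pairs of corresponding sides are equal (Side-Side-Side).

SSS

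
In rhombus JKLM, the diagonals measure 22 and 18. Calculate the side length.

The diagonals of a rhombus bisect each other at right angles.
Half-diagonals: 22/2 = 11 and 18/2 = 9
side = sqrt(11^2 + 9^2)
side = sqrt(121 + 81)
side = sqrt(202)

sqrt(202)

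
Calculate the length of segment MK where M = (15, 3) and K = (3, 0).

d = sqrt((3 - 15)^2 + (0 - 3)^2)
d = sqrt(-12^2 + -3^2)
d = sqrt(144 + 9)
d = sqrt(153) = 3*sqrt(17)

3*sqrt(17)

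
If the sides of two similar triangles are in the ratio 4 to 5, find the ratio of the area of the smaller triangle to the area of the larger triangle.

The ratio of areas of similar triangles equals the square of the side ratio.
Side ratio = 4:5
Area ratio = (4/5)^2 = 16/25 = 16:25

16:25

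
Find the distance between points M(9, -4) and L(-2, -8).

d = sqrt((-11)^2 + (-4)^2) = sqrt(137)

sqrt(137)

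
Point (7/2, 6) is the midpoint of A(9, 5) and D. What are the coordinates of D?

Using the midpoint formula: M = ((x1 + x2)/2, (y1 + y2)/2)
We know M = (7/2, 6) and A = (9, 5)
For x: 7/2 = (9 + x2)/2, so x2 = 2*7/2 - 9 = -2
For y: 6 = (5 + y2)/2, so y2 = 2*6 - 5 = 7
D = (-2, 7)

(-2, 7)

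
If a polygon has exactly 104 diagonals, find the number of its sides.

Using d = n(n - 3)/2, we solve 104 = n(n - 3)/2.
So n(n - 3) = 208.
Testing n = 16: 16 * 13 = 208 = 208. Correct.
The polygon has 16 sides.

16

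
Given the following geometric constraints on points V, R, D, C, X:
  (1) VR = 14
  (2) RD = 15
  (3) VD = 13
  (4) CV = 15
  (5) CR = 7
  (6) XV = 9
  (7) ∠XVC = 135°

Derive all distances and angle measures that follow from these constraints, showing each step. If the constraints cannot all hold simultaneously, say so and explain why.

The constraints are consistent.

Step 1: From CV = 15, VX = 9, and ∠CVX = 135°, by the law of cosines:
  CX² = CV² + VX² - 2·CV·VX·cos(135°) = 225 + 81 + 190.9 = 496.9
  CX ≈ 22.29

Step 2: From VC = 15, VR = 14, CR = 7, by the inverse law of cosines:
  cos(∠CVR) = (VC² + VR² - CR²) / (2·VC·VR)
  ∠CVR = 27.66°

Step 3: From VD = 13, VR = 14, DR = 15, by the inverse law of cosines:
  cos(∠DVR) = (VD² + VR² - DR²) / (2·VD·VR)
  ∠DVR = 67.38°

Step 4: From RC = 7, RV = 14, CV = 15, by the inverse law of cosines:
  cos(∠CRV) = (RC² + RV² - CV²) / (2·RC·RV)
  ∠CRV = 84.14°

Step 5: From RD = 15, RV = 14, DV = 13, by the inverse law of cosines:
  cos(∠DRV) = (RD² + RV² - DV²) / (2·RD·RV)
  ∠DRV = 53.13°

Step 6: From DR = 15, DV = 13, RV = 14, by the inverse law of cosines:
  cos(∠RDV) = (DR² + DV² - RV²) / (2·DR·DV)
  ∠RDV = 59.49°

Step 7: From CR = 7, CV = 15, RV = 14, by the inverse law of cosines:
  cos(∠RCV) = (CR² + CV² - RV²) / (2·CR·CV)
  ∠RCV = 68.2°

Step 8: From CV = 15, CX = 22.29, VX = 9, by the inverse law of cosines:
  cos(∠VCX) = (CV² + CX² - VX²) / (2·CV·CX)
  ∠VCX = 16.59°

Step 9: From XC = 22.29, XV = 9, CV = 15, by the inverse law of cosines:
  cos(∠CXV) = (XC² + XV² - CV²) / (2·XC·XV)
  ∠CXV = 28.41°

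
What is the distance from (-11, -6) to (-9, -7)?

The horizontal distance is |-9 - -11| = 2 and the vertical distance is |-7 - -6| = 1.
By the Pythagorean theorem, d = sqrt(2^2 + 1^2) = sqrt(5).

sqrt(5)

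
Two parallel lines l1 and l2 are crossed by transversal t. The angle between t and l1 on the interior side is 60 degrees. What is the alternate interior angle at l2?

Alternate interior angles formed by parallel lines and a transversal are equal.
The given angle is 60 degrees.
The alternate interior angle = 60 degrees.

60 degrees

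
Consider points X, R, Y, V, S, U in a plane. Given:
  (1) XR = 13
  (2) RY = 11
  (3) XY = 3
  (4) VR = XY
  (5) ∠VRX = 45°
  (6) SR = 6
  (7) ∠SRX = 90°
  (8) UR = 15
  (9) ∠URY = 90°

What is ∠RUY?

Step 1: By the law of cosines on triangle URY: UY² = 15² + 11² − 2·15·11·cos(90°) = 346, so UY ≈ 18.6.
Step 2: By the inverse law of cosines on triangle RUY: cos(∠RUY) = (15² + 18.6² − 11²) / (2·15·18.6) = 450/558.03 = 0.8064, so ∠RUY = 36.25°.

Therefore, the measure of angle ∠RUY = 36.25°.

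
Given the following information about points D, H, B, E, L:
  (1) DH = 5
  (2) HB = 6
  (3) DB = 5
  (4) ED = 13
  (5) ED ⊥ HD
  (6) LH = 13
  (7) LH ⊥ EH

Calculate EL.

Step 1: By the law of cosines on triangle EDH: EH² = 13² + 5² − 2·13·5·cos(90°) = 194, so EH = √194.
Step 2: By the law of cosines on triangle EHL: EL² = √194² + 13² − 2·√194·13·cos(90°) = 363, so EL = 11·√3.

Therefore, the length of EL = 11·√3.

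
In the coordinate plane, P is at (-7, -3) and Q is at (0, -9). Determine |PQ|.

d = sqrt((0 - -7)^2 + (-9 - -3)^2)
d = sqrt(7^2 + -6^2)
d = sqrt(49 + 36)
d = sqrt(85)

sqrt(85)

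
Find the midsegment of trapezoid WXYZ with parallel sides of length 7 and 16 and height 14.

midsegment = (7 + 16) / 2 = 23 / 2 = 23/2

23/2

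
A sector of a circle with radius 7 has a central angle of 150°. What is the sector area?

Sector area = πr² × θ/360
= π × 7² × 5/12
= π × 49 × 5/12
= 245*pi/12

245*pi/12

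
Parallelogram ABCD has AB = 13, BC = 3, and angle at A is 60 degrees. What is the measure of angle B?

Opposite sides of a parallelogram are parallel, so consecutive angles form co-interior angles on a transversal.
Co-interior angles sum to 180°, giving angle B = 180 - 60 = 120 degrees.

120 degrees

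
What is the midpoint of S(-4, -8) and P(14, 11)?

The midpoint is the point halfway along the segment.
Move half the horizontal distance: -4 + (14 - -4)/2 = -4 + 18/2 = 5
Move half the vertical distance: -8 + (11 - -8)/2 = -8 + 19/2 = 3/2
Midpoint = (5, 3/2)

(5, 3/2)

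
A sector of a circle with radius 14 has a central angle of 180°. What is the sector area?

Sector area = π(14²)(1/2) = 98*pi

98*pi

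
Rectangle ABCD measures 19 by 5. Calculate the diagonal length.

A rectangle's diagonal splits it into two right triangles, with the diagonal as the hypotenuse.
By the Pythagorean theorem, d^2 = 19^2 + 5^2 = 386.
Therefore d = sqrt(386).

sqrt(386)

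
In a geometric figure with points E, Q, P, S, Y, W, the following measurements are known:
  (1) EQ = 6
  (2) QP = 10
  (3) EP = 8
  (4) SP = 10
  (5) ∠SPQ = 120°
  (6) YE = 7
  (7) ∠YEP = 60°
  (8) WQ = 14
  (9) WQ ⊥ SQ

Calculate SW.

Step 1: By the law of cosines on triangle SPQ: SQ² = 10² + 10² − 2·10·10·cos(120°) = 300, so SQ = 10·√3.
Step 2: By the law of cosines on triangle SQW: SW² = (10·√3)² + 14² − 2·10·√3·14·cos(90°) = 496, so SW = 4·√31.

Therefore, the length of SW = 4·√31.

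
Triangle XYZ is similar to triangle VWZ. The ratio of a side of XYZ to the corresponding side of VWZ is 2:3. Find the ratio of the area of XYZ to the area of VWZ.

The ratio of areas of similar triangles equals the square of the side ratio.
Side ratio = 2:3
Area ratio = (2/3)^2 = 4/9 = 4:9

4:9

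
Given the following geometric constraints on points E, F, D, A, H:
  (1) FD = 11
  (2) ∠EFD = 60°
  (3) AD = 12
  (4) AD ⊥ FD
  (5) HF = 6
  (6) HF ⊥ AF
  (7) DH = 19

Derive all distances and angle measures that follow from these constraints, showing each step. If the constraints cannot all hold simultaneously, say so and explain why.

These constraints are not satisfiable: by the triangle inequality in triangle FDH, (1) FD = 11 and (5) HF = 6 force DH ≤ 11 + 6 = 17, but (7) says DH = 19. No planar figure meets all of them, so nothing further can be derived.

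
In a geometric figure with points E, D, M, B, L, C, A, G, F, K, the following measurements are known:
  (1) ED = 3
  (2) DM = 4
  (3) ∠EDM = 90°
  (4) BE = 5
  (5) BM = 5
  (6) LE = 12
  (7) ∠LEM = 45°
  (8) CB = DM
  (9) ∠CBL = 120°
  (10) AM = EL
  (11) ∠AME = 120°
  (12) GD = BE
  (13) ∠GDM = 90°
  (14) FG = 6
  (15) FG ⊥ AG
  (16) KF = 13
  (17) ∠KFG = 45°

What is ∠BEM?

Step 1: By the law of cosines on triangle EDM: EM² = 3² + 4² − 2·3·4·cos(90°) = 25, so EM = 5.
Step 2: By the inverse law of cosines on triangle BEM: cos(∠BEM) = (5² + 5² − 5²) / (2·5·5) = 25/50 = 0.5, so ∠BEM = 60°.

Therefore, the measure of angle ∠BEM = 60°.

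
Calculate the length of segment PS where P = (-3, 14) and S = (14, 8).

d = sqrt((17)^2 + (-6)^2) = sqrt(325) = 5*sqrt(13)

5*sqrt(13)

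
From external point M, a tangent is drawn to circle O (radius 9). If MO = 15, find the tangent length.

The tangent, radius, and line from the external point to the center form a right triangle.
The right angle is where the tangent meets the radius.
By the Pythagorean theorem: tangent² + 9² = 15²
tangent² = 225 - 81 = 144
tangent = 12

12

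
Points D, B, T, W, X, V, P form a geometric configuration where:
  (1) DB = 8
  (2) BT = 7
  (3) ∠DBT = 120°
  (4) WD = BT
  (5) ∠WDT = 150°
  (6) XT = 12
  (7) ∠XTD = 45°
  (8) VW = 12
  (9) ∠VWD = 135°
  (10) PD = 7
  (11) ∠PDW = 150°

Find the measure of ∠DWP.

From the given relations: WD = BT = 7.
Step 1: By the law of cosines on triangle WDP: WP² = 7² + 7² − 2·7·7·cos(150°) = 182.87, so WP ≈ 13.52.
Step 2: By the inverse law of cosines on triangle DWP: cos(∠DWP) = (7² + 13.52² − 7²) / (2·7·13.52) = 182.87/189.32 = 0.9659, so ∠DWP = 15°.

Therefore, the measure of angle ∠DWP = 15°.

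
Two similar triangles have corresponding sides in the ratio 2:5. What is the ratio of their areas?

The ratio of areas of similar triangles equals the square of the side ratio.
Side ratio = 2:5
Area ratio = (2/5)^2 = 4/25 = 4:25

4:25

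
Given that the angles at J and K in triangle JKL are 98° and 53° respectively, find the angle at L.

Let angle L = x. Then 98 + 53 + x = 180.
x = 180 - 151 = 29 degrees.

29 degrees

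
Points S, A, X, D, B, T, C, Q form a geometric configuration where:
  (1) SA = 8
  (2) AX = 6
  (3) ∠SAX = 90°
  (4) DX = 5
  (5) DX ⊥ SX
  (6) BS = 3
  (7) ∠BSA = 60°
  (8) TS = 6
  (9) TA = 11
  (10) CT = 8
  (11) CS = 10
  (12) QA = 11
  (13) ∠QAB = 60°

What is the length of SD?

Step 1: By the law of cosines on triangle SAX: SX² = 8² + 6² − 2·8·6·cos(90°) = 100, so SX = 10.
Step 2: By the law of cosines on triangle SXD: SD² = 10² + 5² − 2·10·5·cos(90°) = 125, so SD = 5·√5.

Therefore, the length of SD = 5·√5.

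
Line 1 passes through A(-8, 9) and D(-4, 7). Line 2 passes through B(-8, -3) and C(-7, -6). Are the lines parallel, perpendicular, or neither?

Slope of line 1: m1 = (7 - 9)/(-4 - -8) = -2/4 = -1/2
Slope of line 2: m2 = (-6 - -3)/(-7 - -8) = -3/1 = -3
m1 != m2 and m1*m2 = 3/2 != -1. Neither.

Neither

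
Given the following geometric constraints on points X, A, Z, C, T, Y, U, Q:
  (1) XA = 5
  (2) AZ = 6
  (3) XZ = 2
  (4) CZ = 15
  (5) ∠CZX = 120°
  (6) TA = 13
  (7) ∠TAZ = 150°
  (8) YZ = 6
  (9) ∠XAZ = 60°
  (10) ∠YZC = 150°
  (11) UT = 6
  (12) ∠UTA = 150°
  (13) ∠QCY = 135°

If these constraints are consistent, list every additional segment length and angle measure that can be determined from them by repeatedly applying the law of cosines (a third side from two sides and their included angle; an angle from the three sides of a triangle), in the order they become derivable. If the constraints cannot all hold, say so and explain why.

These constraints are not satisfiable: (1), (2) and (3) fix all three sides of triangle XAZ, so by the law of cosines cos(∠XAZ) = (5² + 6² − 2²) / (2·5·6) = 0.9500, i.e. ∠XAZ ≈ 18.19°, which contradicts (9) ∠XAZ = 60°. No planar figure meets all of them, so nothing further can be derived.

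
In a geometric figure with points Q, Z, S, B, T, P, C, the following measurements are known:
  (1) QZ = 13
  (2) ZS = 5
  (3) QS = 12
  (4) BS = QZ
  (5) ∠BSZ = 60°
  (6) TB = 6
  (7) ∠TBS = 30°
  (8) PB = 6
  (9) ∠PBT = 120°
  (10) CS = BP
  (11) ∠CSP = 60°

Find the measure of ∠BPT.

Step 1: By the law of cosines on triangle PBT: PT² = 6² + 6² − 2·6·6·cos(120°) = 108, so PT = 6·√3.
Step 2: By the inverse law of cosines on triangle BPT: cos(∠BPT) = (6² + (6·√3)² − 6²) / (2·6·6·√3) = 108/124.71 = 0.866, so ∠BPT = 30°.

Therefore, the measure of angle ∠BPT = 30°.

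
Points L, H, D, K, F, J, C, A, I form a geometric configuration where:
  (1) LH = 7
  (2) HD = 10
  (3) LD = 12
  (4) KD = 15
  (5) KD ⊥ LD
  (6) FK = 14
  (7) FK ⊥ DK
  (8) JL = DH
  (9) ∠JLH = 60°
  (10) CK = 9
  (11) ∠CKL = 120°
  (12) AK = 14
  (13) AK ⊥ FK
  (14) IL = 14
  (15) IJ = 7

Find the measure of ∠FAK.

Step 1: By the law of cosines on triangle AKF: AF² = 14² + 14² − 2·14·14·cos(90°) = 392, so AF = 14·√2.
Step 2: By the inverse law of cosines on triangle FAK: cos(∠FAK) = ((14·√2)² + 14² − 14²) / (2·14·√2·14) = 392/554.37 = 0.7071, so ∠FAK = 45°.

Therefore, the measure of angle ∠FAK = 45°.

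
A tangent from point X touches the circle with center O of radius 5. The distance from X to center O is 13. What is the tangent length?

Let T be the point of tangency. Then OT ⊥ XT (radius ⊥ tangent).
In right triangle OTX: OX² = OT² + XT²
13² = 5² + XT²
XT² = 144, XT = 12

12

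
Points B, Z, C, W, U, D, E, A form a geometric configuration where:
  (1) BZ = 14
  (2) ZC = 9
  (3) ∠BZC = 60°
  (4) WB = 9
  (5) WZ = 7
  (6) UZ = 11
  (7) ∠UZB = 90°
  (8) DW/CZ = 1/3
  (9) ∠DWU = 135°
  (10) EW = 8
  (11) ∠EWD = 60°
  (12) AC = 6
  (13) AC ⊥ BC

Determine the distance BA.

Step 1: By the law of cosines on triangle BZC: BC² = 14² + 9² − 2·14·9·cos(60°) = 151, so BC = √151.
Step 2: By the law of cosines on triangle BCA: BA² = √151² + 6² − 2·√151·6·cos(90°) = 187, so BA = √187.

Therefore, the length of BA = √187.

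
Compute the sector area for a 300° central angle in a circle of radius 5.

Sector area = πr² × θ/360
= π × 5² × 5/6
= π × 25 × 5/6
= 125*pi/6

125*pi/6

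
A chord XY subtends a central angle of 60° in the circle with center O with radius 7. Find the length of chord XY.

Drop a perpendicular from the center to the chord, bisecting both the chord and the central angle.
Each half-chord = r sin(θ/2) = 7 sin(30°).
The full chord = 2 × 7 × sin(30°) = 7.

7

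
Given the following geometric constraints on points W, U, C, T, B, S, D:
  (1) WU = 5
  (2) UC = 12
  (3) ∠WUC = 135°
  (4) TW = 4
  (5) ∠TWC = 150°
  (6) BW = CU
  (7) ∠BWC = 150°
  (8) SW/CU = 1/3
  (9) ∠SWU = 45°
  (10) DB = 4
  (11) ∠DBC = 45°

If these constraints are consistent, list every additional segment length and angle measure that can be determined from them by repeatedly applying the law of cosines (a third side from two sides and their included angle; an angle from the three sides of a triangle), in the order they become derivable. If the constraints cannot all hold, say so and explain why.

The constraints are consistent. Derivable facts, in order:
After 1 step:
- US ≈ 3.57
- WC ≈ 15.93
After 2 steps:
- CB ≈ 27
- CT ≈ 19.5
- ∠CWU = 32.18°
- ∠SUW = 52.48°
- ∠UCW = 12.82°
- ∠USW = 82.52°
After 3 steps:
- CD ≈ 24.34
- ∠BCW = 12.84°
- ∠CBW = 17.16°
- ∠CTW = 24.11°
- ∠TCW = 5.89°
After 4 steps:
- ∠BCD = 6.67°
- ∠BDC = 128.33°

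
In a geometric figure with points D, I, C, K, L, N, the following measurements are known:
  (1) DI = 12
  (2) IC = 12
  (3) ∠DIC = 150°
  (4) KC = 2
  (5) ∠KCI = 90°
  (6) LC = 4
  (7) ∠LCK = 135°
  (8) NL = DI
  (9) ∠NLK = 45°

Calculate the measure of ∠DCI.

Step 1: By the law of cosines on triangle CID: CD² = 12² + 12² − 2·12·12·cos(150°) = 537.42, so CD ≈ 23.18.
Step 2: By the inverse law of cosines on triangle DCI: cos(∠DCI) = (23.18² + 12² − 12²) / (2·23.18·12) = 537.42/556.37 = 0.9659, so ∠DCI = 15°.

Therefore, the measure of angle ∠DCI = 15°.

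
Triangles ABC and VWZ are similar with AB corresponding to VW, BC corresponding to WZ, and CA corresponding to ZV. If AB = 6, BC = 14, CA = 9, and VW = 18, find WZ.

Since the triangles are similar, the ratio of corresponding sides is constant.
Scale factor k = VW / AB = 18 / 6 = 3
WZ = k * BC = 3 * 14 = 42

42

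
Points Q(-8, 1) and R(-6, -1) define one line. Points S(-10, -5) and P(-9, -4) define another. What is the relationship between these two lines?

Slope of line 1: m1 = (-1 - 1)/(-6 - -8) = -2/2 = -1
Slope of line 2: m2 = (-4 - -5)/(-9 - -10) = 1/1 = 1
Two lines are perpendicular when the product of their slopes is -1 (negative reciprocals).
m1 * m2 = (-1) * (1) = -1, confirming perpendicularity.

Perpendicular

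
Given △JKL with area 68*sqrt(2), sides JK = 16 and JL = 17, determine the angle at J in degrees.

From the SAS area formula Area = (1/2)ab sin(C), rearranging gives sin(C) = 2*Area/(ab).
sin(C) = 2 * 68*sqrt(2) / (272) = sqrt(2)/2.
Therefore C = arcsin(sqrt(2)/2) = 45°.
Since sin(180° - C) = sin(C), the obtuse angle 135° gives the same area, so C = 45° or C = 135°.

45° or 135°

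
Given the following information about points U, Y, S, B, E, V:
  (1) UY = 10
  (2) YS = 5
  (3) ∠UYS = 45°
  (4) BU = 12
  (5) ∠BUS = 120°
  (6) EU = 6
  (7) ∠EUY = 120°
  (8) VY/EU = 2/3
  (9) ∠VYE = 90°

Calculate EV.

From the given relations: VY = 2/3·EU = 2/3·6 = 4.
Step 1: By the law of cosines on triangle EUY: EY² = 6² + 10² − 2·6·10·cos(120°) = 196, so EY = 14.
Step 2: By the law of cosines on triangle EYV: EV² = 14² + 4² − 2·14·4·cos(90°) = 212, so EV = 2·√53.

Therefore, the length of EV = 2·√53.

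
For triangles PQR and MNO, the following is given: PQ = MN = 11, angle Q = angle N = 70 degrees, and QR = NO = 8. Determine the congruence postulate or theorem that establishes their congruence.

The given information provides:
PQ = MN = 11, angle Q = angle N = 70 degrees, and QR = NO = 8
This matches the SAS congruence theorem.
Two pairs of corresponding sides and the included angle are equal (Side-Angle-Side).

SAS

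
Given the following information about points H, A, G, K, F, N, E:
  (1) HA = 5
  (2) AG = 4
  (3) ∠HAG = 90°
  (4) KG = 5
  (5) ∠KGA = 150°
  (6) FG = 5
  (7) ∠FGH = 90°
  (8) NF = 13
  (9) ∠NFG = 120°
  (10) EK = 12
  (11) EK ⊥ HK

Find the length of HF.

Step 1: By the law of cosines on triangle GAH: GH² = 4² + 5² − 2·4·5·cos(90°) = 41, so GH = √41.
Step 2: By the law of cosines on triangle HGF: HF² = √41² + 5² − 2·√41·5·cos(90°) = 66, so HF = √66.

Therefore, the length of HF = √66.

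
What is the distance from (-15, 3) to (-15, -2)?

The horizontal distance is |-15 - -15| = 0 and the vertical distance is |-2 - 3| = 5.
By the Pythagorean theorem, d = sqrt(0^2 + 5^2) = sqrt(25) = 5.

5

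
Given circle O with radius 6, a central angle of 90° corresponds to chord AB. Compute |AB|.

Drop a perpendicular from the center to the chord, bisecting both the chord and the central angle.
Each half-chord = r sin(θ/2) = 6 sin(45°).
The full chord = 2 × 6 × sin(45°) = 6*sqrt(2).

6*sqrt(2)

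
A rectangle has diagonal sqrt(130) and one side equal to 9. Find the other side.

The diagonal of a rectangle forms a right triangle with the two sides.
Rearranging the Pythagorean theorem: missing side = sqrt(d^2 - known^2).
= sqrt(130 - 81) = sqrt(49) = 7.

7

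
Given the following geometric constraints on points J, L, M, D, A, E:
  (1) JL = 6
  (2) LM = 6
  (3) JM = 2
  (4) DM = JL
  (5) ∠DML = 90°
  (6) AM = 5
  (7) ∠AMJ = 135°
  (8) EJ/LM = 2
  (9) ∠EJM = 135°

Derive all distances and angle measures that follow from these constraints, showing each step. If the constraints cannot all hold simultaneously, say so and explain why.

The constraints are consistent.

From the given relations:
  DM = JL = 6
  EJ = 2·LM = 2·6 = 12

Step 1: From JM = 2, MA = 5, and ∠JMA = 135°, by the law of cosines:
  JA² = JM² + MA² - 2·JM·MA·cos(135°) = 4 + 25 + 14.14 = 43.14
  JA ≈ 6.57

Step 2: From LM = 6, MD = 6, and ∠LMD = 90°, by the law of cosines:
  LD² = LM² + MD² - 2·LM·MD·cos(90°) = 36 + 36 - 0 = 72
  LD = 6·√2

Step 3: From MJ = 2, JE = 12, and ∠MJE = 135°, by the law of cosines:
  ME² = MJ² + JE² - 2·MJ·JE·cos(135°) = 4 + 144 + 33.94 = 181.9
  ME ≈ 13.49

Step 4: From JL = 6, JM = 2, LM = 6, by the inverse law of cosines:
  cos(∠LJM) = (JL² + JM² - LM²) / (2·JL·JM)
  ∠LJM = 80.41°

Step 5: From LJ = 6, LM = 6, JM = 2, by the inverse law of cosines:
  cos(∠JLM) = (LJ² + LM² - JM²) / (2·LJ·LM)
  ∠JLM = 19.19°

Step 6: From MJ = 2, ML = 6, JL = 6, by the inverse law of cosines:
  cos(∠JML) = (MJ² + ML² - JL²) / (2·MJ·ML)
  ∠JML = 80.41°

Step 7: From JA = 6.57, JM = 2, AM = 5, by the inverse law of cosines:
  cos(∠AJM) = (JA² + JM² - AM²) / (2·JA·JM)
  ∠AJM = 32.57°

Step 8: From LD = 6·√2, LM = 6, DM = 6, by the inverse law of cosines:
  cos(∠DLM) = (LD² + LM² - DM²) / (2·LD·LM)
  ∠DLM = 45°

Step 9: From ME = 13.49, MJ = 2, EJ = 12, by the inverse law of cosines:
  cos(∠EMJ) = (ME² + MJ² - EJ²) / (2·ME·MJ)
  ∠EMJ = 38.98°

Step 10: From DL = 6·√2, DM = 6, LM = 6, by the inverse law of cosines:
  cos(∠LDM) = (DL² + DM² - LM²) / (2·DL·DM)
  ∠LDM = 45°

Step 11: From AJ = 6.57, AM = 5, JM = 2, by the inverse law of cosines:
  cos(∠JAM) = (AJ² + AM² - JM²) / (2·AJ·AM)
  ∠JAM = 12.43°

Step 12: From EJ = 12, EM = 13.49, JM = 2, by the inverse law of cosines:
  cos(∠JEM) = (EJ² + EM² - JM²) / (2·EJ·EM)
  ∠JEM = 6.02°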